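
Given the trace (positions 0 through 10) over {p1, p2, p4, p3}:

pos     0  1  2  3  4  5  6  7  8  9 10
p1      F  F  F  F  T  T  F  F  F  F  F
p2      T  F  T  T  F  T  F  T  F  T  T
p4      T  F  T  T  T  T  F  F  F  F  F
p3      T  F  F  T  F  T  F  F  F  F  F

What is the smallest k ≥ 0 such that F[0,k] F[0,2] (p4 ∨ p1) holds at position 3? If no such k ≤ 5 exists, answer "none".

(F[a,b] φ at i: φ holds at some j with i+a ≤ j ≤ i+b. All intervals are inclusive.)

Scan j = 3,4,… for F[0,2] (p4 ∨ p1):
  j=3: holds
First hit at j=3, so smallest k = 3-3 = 0.

0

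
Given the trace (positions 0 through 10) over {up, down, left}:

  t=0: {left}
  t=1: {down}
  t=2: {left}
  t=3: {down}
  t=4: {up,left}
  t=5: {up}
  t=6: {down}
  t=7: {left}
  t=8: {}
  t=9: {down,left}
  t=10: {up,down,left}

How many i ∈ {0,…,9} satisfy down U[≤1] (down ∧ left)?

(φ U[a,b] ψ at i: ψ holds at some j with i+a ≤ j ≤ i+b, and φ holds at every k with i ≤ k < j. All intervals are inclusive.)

1

Evaluate at each i in [0,9]:
  i=0: ✗ (no rhs in [0,1])
  i=1: ✗ (no rhs in [1,2])
  i=2: ✗ (no rhs in [2,3])
  i=3: ✗ (no rhs in [3,4])
  i=4: ✗ (no rhs in [4,5])
  i=5: ✗ (no rhs in [5,6])
  i=6: ✗ (no rhs in [6,7])
  i=7: ✗ (no rhs in [7,8])
  i=8: ✗ (lhs fails at k=8 before rhs at j=9)
  i=9: ✓ (rhs at j=9)
Positions where it holds: {9} → 1.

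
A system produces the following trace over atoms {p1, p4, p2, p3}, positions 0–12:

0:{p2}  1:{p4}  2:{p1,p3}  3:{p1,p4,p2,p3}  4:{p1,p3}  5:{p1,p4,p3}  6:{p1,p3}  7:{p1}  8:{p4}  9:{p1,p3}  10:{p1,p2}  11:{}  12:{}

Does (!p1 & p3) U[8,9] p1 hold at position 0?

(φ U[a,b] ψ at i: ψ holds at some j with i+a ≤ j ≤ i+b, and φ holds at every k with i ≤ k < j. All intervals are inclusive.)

No

Need some j in [8,9] with p1, and (!p1 & p3) at every k in [0,j-1].
  j=8: p1 false.
  j=9: p1 holds, but (!p1 & p3) fails at k=0 → not this j.
No j in the window works → until fails.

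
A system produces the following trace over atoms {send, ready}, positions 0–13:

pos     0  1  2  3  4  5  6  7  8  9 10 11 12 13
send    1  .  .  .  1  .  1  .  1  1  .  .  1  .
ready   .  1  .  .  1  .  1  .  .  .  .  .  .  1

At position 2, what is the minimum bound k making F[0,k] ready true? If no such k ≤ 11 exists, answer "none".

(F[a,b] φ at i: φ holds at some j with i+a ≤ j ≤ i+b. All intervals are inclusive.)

2

Scan j = 2,3,… for ready:
  j=2: fails
  j=3: fails
  j=4: holds
First hit at j=4, so smallest k = 4-2 = 2.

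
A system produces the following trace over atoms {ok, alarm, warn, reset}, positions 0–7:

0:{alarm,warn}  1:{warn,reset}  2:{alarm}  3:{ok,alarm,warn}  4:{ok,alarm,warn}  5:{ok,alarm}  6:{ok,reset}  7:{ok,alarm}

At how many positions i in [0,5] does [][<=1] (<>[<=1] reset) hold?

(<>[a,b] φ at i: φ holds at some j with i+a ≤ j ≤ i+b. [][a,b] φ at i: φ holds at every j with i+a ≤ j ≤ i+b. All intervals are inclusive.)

Evaluate at each i in [0,5]:
  i=0: ✓ (all of [0,1])
  i=1: ✗ (fails at j=2)
  i=2: ✗ (fails at j=2)
  i=3: ✗ (fails at j=3)
  i=4: ✗ (fails at j=4)
  i=5: ✓ (all of [5,6])
Positions where it holds: {0, 5} → 2.

2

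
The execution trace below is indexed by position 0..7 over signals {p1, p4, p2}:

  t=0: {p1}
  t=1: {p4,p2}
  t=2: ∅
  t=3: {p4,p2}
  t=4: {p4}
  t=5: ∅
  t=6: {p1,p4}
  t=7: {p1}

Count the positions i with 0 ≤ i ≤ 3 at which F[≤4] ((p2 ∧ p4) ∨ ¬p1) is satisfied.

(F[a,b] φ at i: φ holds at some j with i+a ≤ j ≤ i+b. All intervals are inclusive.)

Evaluate at each i in [0,3]:
  i=0: ✓ (witness j=1)
  i=1: ✓ (witness j=1)
  i=2: ✓ (witness j=2)
  i=3: ✓ (witness j=3)
Positions where it holds: {0, 1, 2, 3} → 4.

4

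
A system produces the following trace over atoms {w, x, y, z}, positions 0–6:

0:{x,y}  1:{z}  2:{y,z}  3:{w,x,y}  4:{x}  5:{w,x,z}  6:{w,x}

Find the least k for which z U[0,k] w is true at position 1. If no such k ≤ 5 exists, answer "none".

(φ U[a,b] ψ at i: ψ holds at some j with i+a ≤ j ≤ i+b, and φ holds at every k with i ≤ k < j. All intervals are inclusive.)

Need earliest j ≥ 1 with w, and z at every k in [1,j-1].
  j=1: rhs fails.
  j=2: rhs fails.
  j=3: rhs holds; lhs holds on [1,2]. k = 2.

2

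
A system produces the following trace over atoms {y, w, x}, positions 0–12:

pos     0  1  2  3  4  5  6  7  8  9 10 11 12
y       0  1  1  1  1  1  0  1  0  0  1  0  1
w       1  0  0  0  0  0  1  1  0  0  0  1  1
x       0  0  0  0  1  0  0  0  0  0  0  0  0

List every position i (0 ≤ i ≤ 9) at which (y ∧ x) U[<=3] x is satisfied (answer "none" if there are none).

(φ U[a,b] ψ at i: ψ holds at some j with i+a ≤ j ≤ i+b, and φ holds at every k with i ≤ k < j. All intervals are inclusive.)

4

Evaluate at each i in [0,9]:
  i=0: ✗ (no rhs in [0,3])
  i=1: ✗ (lhs fails at k=1 before rhs at j=4)
  i=2: ✗ (lhs fails at k=2 before rhs at j=4)
  i=3: ✗ (lhs fails at k=3 before rhs at j=4)
  i=4: ✓ (rhs at j=4)
  i=5: ✗ (no rhs in [5,8])
  i=6: ✗ (no rhs in [6,9])
  i=7: ✗ (no rhs in [7,10])
  i=8: ✗ (no rhs in [8,11])
  i=9: ✗ (no rhs in [9,12])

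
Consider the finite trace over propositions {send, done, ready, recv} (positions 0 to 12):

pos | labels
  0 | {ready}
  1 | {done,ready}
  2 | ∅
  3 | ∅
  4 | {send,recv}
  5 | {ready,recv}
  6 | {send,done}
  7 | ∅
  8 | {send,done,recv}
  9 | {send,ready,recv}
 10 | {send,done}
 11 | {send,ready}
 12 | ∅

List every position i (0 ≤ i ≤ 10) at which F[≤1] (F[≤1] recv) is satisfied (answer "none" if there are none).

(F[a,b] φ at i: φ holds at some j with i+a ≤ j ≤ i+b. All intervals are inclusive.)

2, 3, 4, 5, 6, 7, 8, 9

Evaluate at each i in [0,10]:
  i=0: ✗ (none in [0,1])
  i=1: ✗ (none in [1,2])
  i=2: ✓ (witness j=3)
  i=3: ✓ (witness j=3)
  i=4: ✓ (witness j=4)
  i=5: ✓ (witness j=5)
  i=6: ✓ (witness j=7)
  i=7: ✓ (witness j=7)
  i=8: ✓ (witness j=8)
  i=9: ✓ (witness j=9)
  i=10: ✗ (none in [10,11])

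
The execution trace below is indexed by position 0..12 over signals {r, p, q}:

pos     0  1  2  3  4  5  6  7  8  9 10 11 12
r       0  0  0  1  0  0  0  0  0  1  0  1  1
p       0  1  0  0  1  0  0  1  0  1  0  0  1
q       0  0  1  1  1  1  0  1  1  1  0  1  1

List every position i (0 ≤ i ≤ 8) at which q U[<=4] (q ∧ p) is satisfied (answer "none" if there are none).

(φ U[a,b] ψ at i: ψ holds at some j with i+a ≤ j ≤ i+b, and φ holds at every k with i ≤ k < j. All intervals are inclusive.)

2, 3, 4, 7, 8

Evaluate at each i in [0,8]:
  i=0: ✗ (lhs fails at k=0 before rhs at j=4)
  i=1: ✗ (lhs fails at k=1 before rhs at j=4)
  i=2: ✓ (rhs at j=4; lhs holds on [2,3])
  i=3: ✓ (rhs at j=4; lhs holds on [3,3])
  i=4: ✓ (rhs at j=4)
  i=5: ✗ (lhs fails at k=6 before rhs at j=7)
  i=6: ✗ (lhs fails at k=6 before rhs at j=7)
  i=7: ✓ (rhs at j=7)
  i=8: ✓ (rhs at j=9; lhs holds on [8,8])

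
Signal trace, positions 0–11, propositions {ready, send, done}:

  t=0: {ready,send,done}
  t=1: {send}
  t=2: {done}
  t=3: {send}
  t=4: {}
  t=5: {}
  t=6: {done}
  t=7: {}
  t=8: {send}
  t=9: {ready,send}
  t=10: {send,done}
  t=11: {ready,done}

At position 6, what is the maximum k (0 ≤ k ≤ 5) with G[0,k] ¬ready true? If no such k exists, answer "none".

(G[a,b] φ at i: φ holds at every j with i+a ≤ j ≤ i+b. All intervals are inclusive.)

2

¬ready must hold from j=6 onward; find where it first fails.
  j=6: holds
  j=7: holds
  j=8: holds
  j=9: fails
Holds on [6,8], so largest k = 2.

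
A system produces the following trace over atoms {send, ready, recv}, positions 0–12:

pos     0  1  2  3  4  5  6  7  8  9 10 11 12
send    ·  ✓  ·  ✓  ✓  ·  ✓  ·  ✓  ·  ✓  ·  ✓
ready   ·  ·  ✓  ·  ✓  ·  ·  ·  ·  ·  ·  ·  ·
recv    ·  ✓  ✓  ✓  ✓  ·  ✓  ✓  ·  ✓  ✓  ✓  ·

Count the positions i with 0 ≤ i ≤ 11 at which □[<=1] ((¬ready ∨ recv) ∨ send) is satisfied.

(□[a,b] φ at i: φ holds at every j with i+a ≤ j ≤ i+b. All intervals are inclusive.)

12

Evaluate at each i in [0,11]:
  i=0: ✓ (all of [0,1])
  i=1: ✓ (all of [1,2])
  i=2: ✓ (all of [2,3])
  i=3: ✓ (all of [3,4])
  i=4: ✓ (all of [4,5])
  i=5: ✓ (all of [5,6])
  i=6: ✓ (all of [6,7])
  i=7: ✓ (all of [7,8])
  i=8: ✓ (all of [8,9])
  i=9: ✓ (all of [9,10])
  i=10: ✓ (all of [10,11])
  i=11: ✓ (all of [11,12])
Positions where it holds: {0, 1, 2, 3, 4, 5, 6, 7, 8, 9, 10, 11} → 12.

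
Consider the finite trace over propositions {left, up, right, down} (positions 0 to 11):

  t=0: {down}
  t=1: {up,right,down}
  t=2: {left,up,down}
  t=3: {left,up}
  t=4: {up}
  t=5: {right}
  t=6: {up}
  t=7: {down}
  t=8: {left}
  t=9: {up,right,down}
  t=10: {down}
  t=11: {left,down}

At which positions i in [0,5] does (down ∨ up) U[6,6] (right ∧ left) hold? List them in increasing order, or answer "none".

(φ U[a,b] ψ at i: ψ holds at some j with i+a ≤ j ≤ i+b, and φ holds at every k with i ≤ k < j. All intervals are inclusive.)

none

Evaluate at each i in [0,5]:
  i=0: ✗ (no rhs in [6,6])
  i=1: ✗ (no rhs in [7,7])
  i=2: ✗ (no rhs in [8,8])
  i=3: ✗ (no rhs in [9,9])
  i=4: ✗ (no rhs in [10,10])
  i=5: ✗ (no rhs in [11,11])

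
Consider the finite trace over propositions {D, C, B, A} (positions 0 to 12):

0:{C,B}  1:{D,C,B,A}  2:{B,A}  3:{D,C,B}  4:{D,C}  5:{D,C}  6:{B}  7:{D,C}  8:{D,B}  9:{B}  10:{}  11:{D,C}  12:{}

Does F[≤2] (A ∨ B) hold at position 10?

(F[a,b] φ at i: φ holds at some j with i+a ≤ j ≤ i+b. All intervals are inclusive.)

False

Check (A ∨ B) at each j in [10,12]:
  j=10: false
  j=11: false
  j=12: false
No position in the window satisfies it → formula fails.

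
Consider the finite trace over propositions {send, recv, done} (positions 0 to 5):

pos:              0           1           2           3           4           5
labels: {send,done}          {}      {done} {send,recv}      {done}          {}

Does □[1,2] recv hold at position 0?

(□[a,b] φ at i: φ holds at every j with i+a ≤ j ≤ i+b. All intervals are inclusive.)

Does not hold

Check recv at every j in [1,2]:
  j=1: false
  j=2: false
Fails at j=1 → formula fails.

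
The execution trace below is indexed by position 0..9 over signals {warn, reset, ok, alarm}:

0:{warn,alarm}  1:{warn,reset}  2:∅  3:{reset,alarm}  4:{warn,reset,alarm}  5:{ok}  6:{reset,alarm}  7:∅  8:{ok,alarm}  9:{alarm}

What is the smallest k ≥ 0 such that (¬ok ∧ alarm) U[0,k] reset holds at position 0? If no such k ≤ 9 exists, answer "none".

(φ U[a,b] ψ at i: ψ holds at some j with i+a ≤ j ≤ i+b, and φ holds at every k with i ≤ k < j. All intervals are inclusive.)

Need earliest j ≥ 0 with reset, and (¬ok ∧ alarm) at every k in [0,j-1].
  j=0: rhs fails.
  j=1: rhs holds; lhs holds on [0,0]. k = 1.

1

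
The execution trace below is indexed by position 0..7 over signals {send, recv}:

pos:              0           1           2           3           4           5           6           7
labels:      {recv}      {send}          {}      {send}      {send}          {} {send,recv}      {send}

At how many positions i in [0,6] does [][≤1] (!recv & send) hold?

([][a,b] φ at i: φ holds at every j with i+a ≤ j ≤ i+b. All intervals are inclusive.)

Evaluate at each i in [0,6]:
  i=0: ✗ (fails at j=0)
  i=1: ✗ (fails at j=2)
  i=2: ✗ (fails at j=2)
  i=3: ✓ (all of [3,4])
  i=4: ✗ (fails at j=5)
  i=5: ✗ (fails at j=5)
  i=6: ✗ (fails at j=6)
Positions where it holds: {3} → 1.

1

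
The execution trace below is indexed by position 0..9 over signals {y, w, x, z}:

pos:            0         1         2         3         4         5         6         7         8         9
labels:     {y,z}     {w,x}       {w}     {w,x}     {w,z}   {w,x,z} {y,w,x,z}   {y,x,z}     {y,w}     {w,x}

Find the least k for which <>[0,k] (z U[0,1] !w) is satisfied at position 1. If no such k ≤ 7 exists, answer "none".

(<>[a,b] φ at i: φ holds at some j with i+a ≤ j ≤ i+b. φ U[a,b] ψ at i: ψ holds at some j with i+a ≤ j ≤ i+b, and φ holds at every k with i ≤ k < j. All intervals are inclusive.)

5

Scan j = 1,2,… for (z U[0,1] !w):
  j=1: fails
  j=2: fails
  j=3: fails
  j=4: fails
  j=5: fails
  j=6: holds
First hit at j=6, so smallest k = 6-1 = 5.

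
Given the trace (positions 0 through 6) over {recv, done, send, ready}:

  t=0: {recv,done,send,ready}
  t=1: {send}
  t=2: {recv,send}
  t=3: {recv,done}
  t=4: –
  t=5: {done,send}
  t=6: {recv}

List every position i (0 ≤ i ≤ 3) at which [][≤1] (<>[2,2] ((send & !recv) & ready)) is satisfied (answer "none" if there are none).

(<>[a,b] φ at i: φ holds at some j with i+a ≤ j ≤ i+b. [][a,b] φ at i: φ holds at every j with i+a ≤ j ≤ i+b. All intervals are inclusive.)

none

Evaluate at each i in [0,3]:
  i=0: ✗ (fails at j=0)
  i=1: ✗ (fails at j=1)
  i=2: ✗ (fails at j=2)
  i=3: ✗ (fails at j=3)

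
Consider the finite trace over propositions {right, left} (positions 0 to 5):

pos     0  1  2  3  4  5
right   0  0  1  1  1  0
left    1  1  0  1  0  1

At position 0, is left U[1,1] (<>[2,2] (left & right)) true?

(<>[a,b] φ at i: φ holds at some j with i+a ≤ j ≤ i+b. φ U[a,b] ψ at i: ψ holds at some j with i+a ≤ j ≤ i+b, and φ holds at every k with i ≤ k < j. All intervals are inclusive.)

Holds

Need some j in [1,1] with <>[2,2] (left & right), and left at every k in [0,j-1].
  j=1: <>[2,2] (left & right) holds; left holds at every k in [0,0] → satisfied.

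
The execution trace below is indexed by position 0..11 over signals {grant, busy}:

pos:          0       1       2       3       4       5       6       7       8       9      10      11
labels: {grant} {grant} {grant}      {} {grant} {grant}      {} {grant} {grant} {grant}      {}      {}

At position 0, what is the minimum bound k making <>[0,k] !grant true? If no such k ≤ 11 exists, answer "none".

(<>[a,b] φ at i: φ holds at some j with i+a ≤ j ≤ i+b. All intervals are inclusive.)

Scan j = 0,1,… for !grant:
  j=0: fails
  j=1: fails
  j=2: fails
  j=3: holds
First hit at j=3, so smallest k = 3-0 = 3.

3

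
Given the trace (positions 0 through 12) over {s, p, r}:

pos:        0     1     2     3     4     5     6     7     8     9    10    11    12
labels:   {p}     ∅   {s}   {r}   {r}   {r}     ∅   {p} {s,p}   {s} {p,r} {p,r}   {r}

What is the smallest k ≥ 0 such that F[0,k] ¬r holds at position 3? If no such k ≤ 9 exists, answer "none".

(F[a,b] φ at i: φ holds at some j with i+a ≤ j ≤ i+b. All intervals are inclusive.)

3

Scan j = 3,4,… for ¬r:
  j=3: fails
  j=4: fails
  j=5: fails
  j=6: holds
First hit at j=6, so smallest k = 6-3 = 3.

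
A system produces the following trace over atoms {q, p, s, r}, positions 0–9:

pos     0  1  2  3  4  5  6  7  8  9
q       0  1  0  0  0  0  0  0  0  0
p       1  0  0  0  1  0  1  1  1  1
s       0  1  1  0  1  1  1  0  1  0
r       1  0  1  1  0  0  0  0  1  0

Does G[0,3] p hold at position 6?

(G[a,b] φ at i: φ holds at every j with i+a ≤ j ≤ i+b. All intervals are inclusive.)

True

Check p at every j in [6,9]:
  j=6: true
  j=7: true
  j=8: true
  j=9: true
All positions satisfy it → formula holds.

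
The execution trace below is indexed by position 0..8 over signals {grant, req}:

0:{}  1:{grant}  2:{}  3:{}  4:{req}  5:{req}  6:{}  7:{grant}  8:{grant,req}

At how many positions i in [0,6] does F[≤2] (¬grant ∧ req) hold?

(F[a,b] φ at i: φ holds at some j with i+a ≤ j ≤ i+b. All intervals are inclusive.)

4

Evaluate at each i in [0,6]:
  i=0: ✗ (none in [0,2])
  i=1: ✗ (none in [1,3])
  i=2: ✓ (witness j=4)
  i=3: ✓ (witness j=4)
  i=4: ✓ (witness j=4)
  i=5: ✓ (witness j=5)
  i=6: ✗ (none in [6,8])
Positions where it holds: {2, 3, 4, 5} → 4.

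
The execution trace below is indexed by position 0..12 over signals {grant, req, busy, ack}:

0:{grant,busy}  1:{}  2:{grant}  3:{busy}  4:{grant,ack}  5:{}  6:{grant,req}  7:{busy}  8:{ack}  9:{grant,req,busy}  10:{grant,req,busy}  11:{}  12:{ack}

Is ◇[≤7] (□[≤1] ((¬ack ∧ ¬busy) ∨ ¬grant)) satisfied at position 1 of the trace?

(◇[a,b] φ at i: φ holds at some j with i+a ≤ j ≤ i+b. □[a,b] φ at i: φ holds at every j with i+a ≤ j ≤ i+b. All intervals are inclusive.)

Check □[≤1] ((¬ack ∧ ¬busy) ∨ ¬grant) at each j in [1,8]:
  j=1: holds on [1,2]
  j=2: holds on [2,3]
  j=3: fails at 4
  j=4: fails at 4
  j=5: holds on [5,6]
  j=6: holds on [6,7]
  j=7: holds on [7,8]
  j=8: fails at 9
Found at j=1 → formula holds.

Holds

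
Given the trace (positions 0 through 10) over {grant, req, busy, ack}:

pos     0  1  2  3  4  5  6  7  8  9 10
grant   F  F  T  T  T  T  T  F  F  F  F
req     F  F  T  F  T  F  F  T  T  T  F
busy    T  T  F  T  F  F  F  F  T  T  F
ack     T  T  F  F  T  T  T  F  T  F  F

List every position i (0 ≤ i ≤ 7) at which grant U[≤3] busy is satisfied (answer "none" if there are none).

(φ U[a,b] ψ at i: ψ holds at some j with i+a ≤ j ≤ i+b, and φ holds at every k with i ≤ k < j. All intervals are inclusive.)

Evaluate at each i in [0,7]:
  i=0: ✓ (rhs at j=0)
  i=1: ✓ (rhs at j=1)
  i=2: ✓ (rhs at j=3; lhs holds on [2,2])
  i=3: ✓ (rhs at j=3)
  i=4: ✗ (no rhs in [4,7])
  i=5: ✗ (lhs fails at k=7 before rhs at j=8)
  i=6: ✗ (lhs fails at k=7 before rhs at j=8)
  i=7: ✗ (lhs fails at k=7 before rhs at j=8)

0, 1, 2, 3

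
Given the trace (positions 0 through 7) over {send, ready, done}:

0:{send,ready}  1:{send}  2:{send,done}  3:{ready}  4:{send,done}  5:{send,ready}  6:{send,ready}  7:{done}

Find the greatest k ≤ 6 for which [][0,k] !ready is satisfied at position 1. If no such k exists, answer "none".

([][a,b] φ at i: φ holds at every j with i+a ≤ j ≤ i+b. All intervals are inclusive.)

1

!ready must hold from j=1 onward; find where it first fails.
  j=1: holds
  j=2: holds
  j=3: fails
Holds on [1,2], so largest k = 1.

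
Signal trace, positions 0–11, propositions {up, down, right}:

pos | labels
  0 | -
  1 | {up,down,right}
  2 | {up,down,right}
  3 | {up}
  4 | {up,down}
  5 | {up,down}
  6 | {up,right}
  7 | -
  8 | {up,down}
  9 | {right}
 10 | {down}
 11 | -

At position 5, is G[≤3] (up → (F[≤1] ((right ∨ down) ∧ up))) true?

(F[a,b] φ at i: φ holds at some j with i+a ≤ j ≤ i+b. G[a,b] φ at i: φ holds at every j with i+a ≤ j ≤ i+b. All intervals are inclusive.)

Check (up → (F[≤1] ((right ∨ down) ∧ up))) at every j in [5,8]:
  j=5: antecedent true; consequent holds (witness at 5) → ✓
  j=6: antecedent true; consequent holds (witness at 6) → ✓
  j=7: antecedent false → ✓
  j=8: antecedent true; consequent holds (witness at 8) → ✓
All positions satisfy it → formula holds.

Holds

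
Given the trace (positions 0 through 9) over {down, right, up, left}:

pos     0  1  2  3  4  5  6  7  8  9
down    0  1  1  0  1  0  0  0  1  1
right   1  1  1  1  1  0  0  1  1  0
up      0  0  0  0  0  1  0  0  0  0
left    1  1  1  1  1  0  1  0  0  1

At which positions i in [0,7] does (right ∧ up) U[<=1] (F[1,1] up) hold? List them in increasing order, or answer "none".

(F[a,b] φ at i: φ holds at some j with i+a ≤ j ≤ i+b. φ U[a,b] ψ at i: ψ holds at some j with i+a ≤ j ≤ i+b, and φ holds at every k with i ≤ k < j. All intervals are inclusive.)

Evaluate at each i in [0,7]:
  i=0: ✗ (no rhs in [0,1])
  i=1: ✗ (no rhs in [1,2])
  i=2: ✗ (no rhs in [2,3])
  i=3: ✗ (lhs fails at k=3 before rhs at j=4)
  i=4: ✓ (rhs at j=4)
  i=5: ✗ (no rhs in [5,6])
  i=6: ✗ (no rhs in [6,7])
  i=7: ✗ (no rhs in [7,8])

4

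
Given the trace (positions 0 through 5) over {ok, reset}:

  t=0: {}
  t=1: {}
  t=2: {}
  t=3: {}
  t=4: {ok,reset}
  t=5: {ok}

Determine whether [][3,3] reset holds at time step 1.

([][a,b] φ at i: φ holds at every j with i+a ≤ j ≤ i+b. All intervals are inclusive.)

Yes

Check reset at every j in [4,4]:
  j=4: true
All positions satisfy it → formula holds.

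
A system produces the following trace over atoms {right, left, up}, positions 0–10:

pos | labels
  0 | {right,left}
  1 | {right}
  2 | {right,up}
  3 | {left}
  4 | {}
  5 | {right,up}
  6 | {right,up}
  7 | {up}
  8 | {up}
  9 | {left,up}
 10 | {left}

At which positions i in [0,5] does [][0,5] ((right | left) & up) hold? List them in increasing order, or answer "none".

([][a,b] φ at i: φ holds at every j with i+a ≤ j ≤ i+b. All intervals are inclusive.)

none

Evaluate at each i in [0,5]:
  i=0: ✗ (fails at j=0)
  i=1: ✗ (fails at j=1)
  i=2: ✗ (fails at j=3)
  i=3: ✗ (fails at j=3)
  i=4: ✗ (fails at j=4)
  i=5: ✗ (fails at j=7)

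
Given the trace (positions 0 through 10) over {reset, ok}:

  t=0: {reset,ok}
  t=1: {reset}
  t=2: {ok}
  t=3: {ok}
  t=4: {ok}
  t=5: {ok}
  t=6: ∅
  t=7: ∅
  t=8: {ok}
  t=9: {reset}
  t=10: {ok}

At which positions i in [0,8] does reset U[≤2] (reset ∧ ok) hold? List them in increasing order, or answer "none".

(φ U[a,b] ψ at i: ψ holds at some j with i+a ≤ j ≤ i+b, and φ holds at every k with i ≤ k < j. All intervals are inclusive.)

Evaluate at each i in [0,8]:
  i=0: ✓ (rhs at j=0)
  i=1: ✗ (no rhs in [1,3])
  i=2: ✗ (no rhs in [2,4])
  i=3: ✗ (no rhs in [3,5])
  i=4: ✗ (no rhs in [4,6])
  i=5: ✗ (no rhs in [5,7])
  i=6: ✗ (no rhs in [6,8])
  i=7: ✗ (no rhs in [7,9])
  i=8: ✗ (no rhs in [8,10])

0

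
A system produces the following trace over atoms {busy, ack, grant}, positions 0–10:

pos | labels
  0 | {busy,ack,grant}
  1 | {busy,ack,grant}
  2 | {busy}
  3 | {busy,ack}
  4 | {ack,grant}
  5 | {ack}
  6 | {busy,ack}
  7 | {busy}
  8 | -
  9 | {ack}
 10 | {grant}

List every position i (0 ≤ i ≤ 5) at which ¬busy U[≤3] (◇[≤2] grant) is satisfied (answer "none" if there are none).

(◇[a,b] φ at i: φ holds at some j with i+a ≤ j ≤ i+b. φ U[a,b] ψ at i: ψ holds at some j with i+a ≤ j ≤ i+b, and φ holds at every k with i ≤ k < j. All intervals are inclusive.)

Evaluate at each i in [0,5]:
  i=0: ✓ (rhs at j=0)
  i=1: ✓ (rhs at j=1)
  i=2: ✓ (rhs at j=2)
  i=3: ✓ (rhs at j=3)
  i=4: ✓ (rhs at j=4)
  i=5: ✗ (lhs fails at k=6 before rhs at j=8)

0, 1, 2, 3, 4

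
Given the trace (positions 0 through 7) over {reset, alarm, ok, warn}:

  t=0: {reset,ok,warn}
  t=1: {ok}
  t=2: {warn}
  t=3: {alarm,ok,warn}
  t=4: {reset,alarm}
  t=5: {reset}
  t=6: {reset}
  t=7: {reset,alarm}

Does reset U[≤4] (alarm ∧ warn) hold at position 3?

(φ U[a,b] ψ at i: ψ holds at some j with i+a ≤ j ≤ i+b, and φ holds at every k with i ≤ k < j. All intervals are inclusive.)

Need some j in [3,7] with (alarm ∧ warn), and reset at every k in [3,j-1].
  j=3: (alarm ∧ warn) holds; no prefix to check → satisfied.

Holds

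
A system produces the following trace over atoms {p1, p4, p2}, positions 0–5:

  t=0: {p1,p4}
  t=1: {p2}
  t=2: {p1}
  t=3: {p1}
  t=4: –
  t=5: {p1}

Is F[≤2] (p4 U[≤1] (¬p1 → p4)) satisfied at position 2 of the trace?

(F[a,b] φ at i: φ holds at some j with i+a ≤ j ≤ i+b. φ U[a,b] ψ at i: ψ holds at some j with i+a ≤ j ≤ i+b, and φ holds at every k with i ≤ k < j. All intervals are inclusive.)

Check (p4 U[≤1] (¬p1 → p4)) at each j in [2,4]:
  j=2: holds
  j=3: holds
  j=4: fails
Found at j=2 → formula holds.

Holds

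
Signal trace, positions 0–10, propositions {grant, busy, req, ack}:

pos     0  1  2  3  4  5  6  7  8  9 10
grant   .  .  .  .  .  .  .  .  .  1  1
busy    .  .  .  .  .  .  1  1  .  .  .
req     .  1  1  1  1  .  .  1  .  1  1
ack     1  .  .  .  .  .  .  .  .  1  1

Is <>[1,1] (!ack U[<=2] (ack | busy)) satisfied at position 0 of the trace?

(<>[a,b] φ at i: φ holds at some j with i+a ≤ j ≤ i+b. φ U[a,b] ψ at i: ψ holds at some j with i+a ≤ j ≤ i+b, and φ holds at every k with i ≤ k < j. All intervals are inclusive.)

Does not hold

Check (!ack U[<=2] (ack | busy)) at each j in [1,1]:
  j=1: fails
No position in the window satisfies it → formula fails.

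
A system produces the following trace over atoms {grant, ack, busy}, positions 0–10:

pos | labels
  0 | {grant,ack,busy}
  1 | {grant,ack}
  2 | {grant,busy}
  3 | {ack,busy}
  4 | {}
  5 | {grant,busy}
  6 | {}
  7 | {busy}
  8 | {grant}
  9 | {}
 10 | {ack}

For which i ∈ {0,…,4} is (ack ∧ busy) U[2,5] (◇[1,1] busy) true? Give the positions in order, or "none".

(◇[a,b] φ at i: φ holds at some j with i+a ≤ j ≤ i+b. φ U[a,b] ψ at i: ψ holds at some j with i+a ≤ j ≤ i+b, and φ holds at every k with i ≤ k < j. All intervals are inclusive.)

none

Evaluate at each i in [0,4]:
  i=0: ✗ (lhs fails at k=1 before rhs at j=2)
  i=1: ✗ (lhs fails at k=1 before rhs at j=4)
  i=2: ✗ (lhs fails at k=2 before rhs at j=4)
  i=3: ✗ (lhs fails at k=4 before rhs at j=6)
  i=4: ✗ (lhs fails at k=4 before rhs at j=6)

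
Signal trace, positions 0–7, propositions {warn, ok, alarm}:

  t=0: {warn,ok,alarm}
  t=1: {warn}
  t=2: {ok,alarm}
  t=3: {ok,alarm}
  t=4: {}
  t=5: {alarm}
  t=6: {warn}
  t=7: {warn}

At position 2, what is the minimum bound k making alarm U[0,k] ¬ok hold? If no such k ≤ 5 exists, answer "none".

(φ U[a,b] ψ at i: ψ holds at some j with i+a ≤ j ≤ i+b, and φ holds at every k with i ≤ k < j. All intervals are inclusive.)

2

Need earliest j ≥ 2 with ¬ok, and alarm at every k in [2,j-1].
  j=2: rhs fails.
  j=3: rhs fails.
  j=4: rhs holds; lhs holds on [2,3]. k = 2.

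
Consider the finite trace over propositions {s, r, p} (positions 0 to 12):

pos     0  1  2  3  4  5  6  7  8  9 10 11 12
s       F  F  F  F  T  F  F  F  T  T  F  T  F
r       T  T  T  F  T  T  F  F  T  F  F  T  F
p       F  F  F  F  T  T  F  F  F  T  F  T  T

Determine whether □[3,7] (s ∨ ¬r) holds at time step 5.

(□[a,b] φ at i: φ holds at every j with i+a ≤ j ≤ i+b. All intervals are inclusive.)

Yes

Check (s ∨ ¬r) at every j in [8,12]:
  j=8: true
  j=9: true
  j=10: true
  j=11: true
  j=12: true
All positions satisfy it → formula holds.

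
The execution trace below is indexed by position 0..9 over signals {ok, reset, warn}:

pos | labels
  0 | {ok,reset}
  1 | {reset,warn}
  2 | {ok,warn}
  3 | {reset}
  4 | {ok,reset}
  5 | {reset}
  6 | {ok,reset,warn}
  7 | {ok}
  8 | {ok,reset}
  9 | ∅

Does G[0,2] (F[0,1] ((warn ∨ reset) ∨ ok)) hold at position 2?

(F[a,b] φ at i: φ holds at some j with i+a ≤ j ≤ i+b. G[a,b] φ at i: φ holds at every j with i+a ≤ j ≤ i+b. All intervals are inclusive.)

Holds

Check F[0,1] ((warn ∨ reset) ∨ ok) at every j in [2,4]:
  j=2: holds (witness at 2)
  j=3: holds (witness at 3)
  j=4: holds (witness at 4)
All positions satisfy it → formula holds.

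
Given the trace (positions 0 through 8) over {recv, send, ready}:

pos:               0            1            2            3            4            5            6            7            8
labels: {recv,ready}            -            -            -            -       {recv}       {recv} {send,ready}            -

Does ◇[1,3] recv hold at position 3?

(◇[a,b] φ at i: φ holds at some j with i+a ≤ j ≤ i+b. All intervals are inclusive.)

Holds

Check recv at each j in [4,6]:
  j=4: false
  j=5: true
  j=6: true
Found at j=5 → formula holds.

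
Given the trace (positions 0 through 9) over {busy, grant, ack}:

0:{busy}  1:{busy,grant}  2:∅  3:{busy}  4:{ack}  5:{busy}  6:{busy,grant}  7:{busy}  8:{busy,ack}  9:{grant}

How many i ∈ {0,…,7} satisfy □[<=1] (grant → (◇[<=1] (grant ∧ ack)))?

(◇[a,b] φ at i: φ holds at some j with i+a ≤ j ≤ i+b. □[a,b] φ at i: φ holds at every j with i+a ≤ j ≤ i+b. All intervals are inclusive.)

Evaluate at each i in [0,7]:
  i=0: ✗ (fails at j=1)
  i=1: ✗ (fails at j=1)
  i=2: ✓ (all of [2,3])
  i=3: ✓ (all of [3,4])
  i=4: ✓ (all of [4,5])
  i=5: ✗ (fails at j=6)
  i=6: ✗ (fails at j=6)
  i=7: ✓ (all of [7,8])
Positions where it holds: {2, 3, 4, 7} → 4.

4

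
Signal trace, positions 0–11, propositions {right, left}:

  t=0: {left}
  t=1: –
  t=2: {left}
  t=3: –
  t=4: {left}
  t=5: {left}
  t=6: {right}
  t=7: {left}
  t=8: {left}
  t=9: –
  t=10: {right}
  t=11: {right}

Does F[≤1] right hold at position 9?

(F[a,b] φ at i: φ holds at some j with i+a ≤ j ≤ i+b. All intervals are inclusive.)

Check right at each j in [9,10]:
  j=9: false
  j=10: true
Found at j=10 → formula holds.

Holds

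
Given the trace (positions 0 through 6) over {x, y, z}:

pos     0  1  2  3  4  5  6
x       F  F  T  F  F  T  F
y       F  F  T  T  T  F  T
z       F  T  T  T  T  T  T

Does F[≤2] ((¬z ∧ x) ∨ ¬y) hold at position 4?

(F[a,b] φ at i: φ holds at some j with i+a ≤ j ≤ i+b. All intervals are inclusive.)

True

Check ((¬z ∧ x) ∨ ¬y) at each j in [4,6]:
  j=4: false
  j=5: true
  j=6: false
Found at j=5 → formula holds.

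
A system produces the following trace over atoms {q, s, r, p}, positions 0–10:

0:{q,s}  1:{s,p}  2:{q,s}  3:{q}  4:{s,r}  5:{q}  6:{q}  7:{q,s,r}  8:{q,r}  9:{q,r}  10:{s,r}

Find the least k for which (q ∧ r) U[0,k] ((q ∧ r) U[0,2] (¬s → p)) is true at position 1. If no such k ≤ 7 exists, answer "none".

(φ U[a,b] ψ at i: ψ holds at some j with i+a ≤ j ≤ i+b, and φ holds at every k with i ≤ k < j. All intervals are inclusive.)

Need earliest j ≥ 1 with ((q ∧ r) U[0,2] (¬s → p)), and (q ∧ r) at every k in [1,j-1].
  j=1: rhs holds (empty prefix). k = 0.

0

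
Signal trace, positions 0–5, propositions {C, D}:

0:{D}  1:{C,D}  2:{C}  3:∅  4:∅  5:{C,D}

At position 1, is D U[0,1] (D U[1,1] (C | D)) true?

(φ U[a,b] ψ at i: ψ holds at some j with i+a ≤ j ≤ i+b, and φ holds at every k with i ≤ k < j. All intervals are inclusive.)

Need some j in [1,2] with (D U[1,1] (C | D)), and D at every k in [1,j-1].
  j=1: (D U[1,1] (C | D)) holds; no prefix to check → satisfied.

Yes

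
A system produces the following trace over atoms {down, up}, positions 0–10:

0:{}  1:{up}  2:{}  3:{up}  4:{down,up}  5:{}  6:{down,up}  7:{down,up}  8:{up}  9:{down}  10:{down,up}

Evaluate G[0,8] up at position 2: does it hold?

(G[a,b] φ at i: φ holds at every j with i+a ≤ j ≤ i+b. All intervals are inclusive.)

Check up at every j in [2,10]:
  j=2: false
  j=3: true
  j=4: true
  j=5: false
  j=6: true
  j=7: true
  j=8: true
  j=9: false
  j=10: true
Fails at j=2 → formula fails.

No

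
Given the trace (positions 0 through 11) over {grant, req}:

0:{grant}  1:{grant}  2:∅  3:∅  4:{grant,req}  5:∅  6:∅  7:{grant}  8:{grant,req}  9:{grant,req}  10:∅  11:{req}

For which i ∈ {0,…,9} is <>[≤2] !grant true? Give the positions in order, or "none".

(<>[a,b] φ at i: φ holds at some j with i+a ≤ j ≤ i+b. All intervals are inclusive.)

Evaluate at each i in [0,9]:
  i=0: ✓ (witness j=2)
  i=1: ✓ (witness j=2)
  i=2: ✓ (witness j=2)
  i=3: ✓ (witness j=3)
  i=4: ✓ (witness j=5)
  i=5: ✓ (witness j=5)
  i=6: ✓ (witness j=6)
  i=7: ✗ (none in [7,9])
  i=8: ✓ (witness j=10)
  i=9: ✓ (witness j=10)

0, 1, 2, 3, 4, 5, 6, 8, 9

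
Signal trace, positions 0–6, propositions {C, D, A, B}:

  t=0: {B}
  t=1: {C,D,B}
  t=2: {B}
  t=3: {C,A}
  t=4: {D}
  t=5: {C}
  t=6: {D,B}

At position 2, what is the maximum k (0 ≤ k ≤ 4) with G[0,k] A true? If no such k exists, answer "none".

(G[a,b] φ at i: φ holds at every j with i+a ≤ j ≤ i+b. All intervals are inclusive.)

none

A must hold from j=2 onward; find where it first fails.
  j=2: fails → no k works.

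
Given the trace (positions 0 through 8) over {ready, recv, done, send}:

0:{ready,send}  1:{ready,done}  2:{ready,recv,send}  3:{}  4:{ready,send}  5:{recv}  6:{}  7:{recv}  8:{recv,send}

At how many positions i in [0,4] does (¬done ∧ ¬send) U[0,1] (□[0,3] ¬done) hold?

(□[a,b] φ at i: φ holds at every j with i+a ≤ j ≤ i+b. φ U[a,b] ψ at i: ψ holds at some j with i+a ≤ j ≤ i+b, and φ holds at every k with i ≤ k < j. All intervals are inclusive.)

Evaluate at each i in [0,4]:
  i=0: ✗ (no rhs in [0,1])
  i=1: ✗ (lhs fails at k=1 before rhs at j=2)
  i=2: ✓ (rhs at j=2)
  i=3: ✓ (rhs at j=3)
  i=4: ✓ (rhs at j=4)
Positions where it holds: {2, 3, 4} → 3.

3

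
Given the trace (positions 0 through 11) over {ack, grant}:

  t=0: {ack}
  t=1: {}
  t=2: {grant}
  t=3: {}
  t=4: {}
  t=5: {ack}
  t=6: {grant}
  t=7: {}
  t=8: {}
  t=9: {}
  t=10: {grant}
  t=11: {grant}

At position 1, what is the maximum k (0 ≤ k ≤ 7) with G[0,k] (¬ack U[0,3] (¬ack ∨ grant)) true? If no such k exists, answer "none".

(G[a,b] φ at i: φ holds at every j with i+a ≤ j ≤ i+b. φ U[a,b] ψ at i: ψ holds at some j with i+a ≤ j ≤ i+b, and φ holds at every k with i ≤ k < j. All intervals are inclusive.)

(¬ack U[0,3] (¬ack ∨ grant)) must hold from j=1 onward; find where it first fails.
  j=1: holds
  j=2: holds
  j=3: holds
  j=4: holds
  j=5: fails
Holds on [1,4], so largest k = 3.

3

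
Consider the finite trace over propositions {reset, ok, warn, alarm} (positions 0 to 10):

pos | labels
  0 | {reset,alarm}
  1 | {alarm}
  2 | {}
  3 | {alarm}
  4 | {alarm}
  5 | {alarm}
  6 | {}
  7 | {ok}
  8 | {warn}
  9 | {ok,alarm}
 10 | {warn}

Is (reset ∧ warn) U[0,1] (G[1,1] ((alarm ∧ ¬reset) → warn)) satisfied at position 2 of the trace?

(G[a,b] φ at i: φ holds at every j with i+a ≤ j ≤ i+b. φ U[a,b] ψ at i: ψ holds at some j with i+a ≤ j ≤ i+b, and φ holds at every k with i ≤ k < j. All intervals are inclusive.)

Need some j in [2,3] with G[1,1] ((alarm ∧ ¬reset) → warn), and (reset ∧ warn) at every k in [2,j-1].
  j=2: G[1,1] ((alarm ∧ ¬reset) → warn) — fails at 3.
  j=3: G[1,1] ((alarm ∧ ¬reset) → warn) — fails at 4.
No j in the window works → until fails.

No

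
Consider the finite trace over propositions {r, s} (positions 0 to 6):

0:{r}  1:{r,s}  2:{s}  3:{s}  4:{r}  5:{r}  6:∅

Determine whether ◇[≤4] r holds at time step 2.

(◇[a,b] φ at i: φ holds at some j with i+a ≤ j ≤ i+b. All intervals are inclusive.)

Check r at each j in [2,6]:
  j=2: false
  j=3: false
  j=4: true
  j=5: true
  j=6: false
Found at j=4 → formula holds.

Yes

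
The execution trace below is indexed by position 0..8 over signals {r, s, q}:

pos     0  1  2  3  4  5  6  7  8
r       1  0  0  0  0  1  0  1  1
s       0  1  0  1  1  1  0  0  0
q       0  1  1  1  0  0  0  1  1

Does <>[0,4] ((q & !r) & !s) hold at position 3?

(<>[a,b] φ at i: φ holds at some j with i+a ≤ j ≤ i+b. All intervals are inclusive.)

False

Check ((q & !r) & !s) at each j in [3,7]:
  j=3: false
  j=4: false
  j=5: false
  j=6: false
  j=7: false
No position in the window satisfies it → formula fails.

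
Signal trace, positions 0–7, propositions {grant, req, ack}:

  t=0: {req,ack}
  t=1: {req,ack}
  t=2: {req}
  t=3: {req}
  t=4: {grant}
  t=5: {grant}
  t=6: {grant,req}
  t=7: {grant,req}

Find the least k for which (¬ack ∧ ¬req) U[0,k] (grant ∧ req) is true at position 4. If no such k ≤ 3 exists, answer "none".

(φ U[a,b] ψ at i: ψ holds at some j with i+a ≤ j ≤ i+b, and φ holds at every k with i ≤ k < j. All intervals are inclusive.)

Need earliest j ≥ 4 with (grant ∧ req), and (¬ack ∧ ¬req) at every k in [4,j-1].
  j=4: rhs fails.
  j=5: rhs fails.
  j=6: rhs holds; lhs holds on [4,5]. k = 2.

2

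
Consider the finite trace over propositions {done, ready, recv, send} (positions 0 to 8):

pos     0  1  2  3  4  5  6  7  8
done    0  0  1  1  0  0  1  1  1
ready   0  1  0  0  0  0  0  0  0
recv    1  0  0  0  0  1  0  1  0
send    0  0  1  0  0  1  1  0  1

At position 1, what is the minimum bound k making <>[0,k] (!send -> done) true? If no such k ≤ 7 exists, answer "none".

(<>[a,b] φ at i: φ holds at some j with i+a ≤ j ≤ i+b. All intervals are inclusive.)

Scan j = 1,2,… for (!send -> done):
  j=1: fails
  j=2: holds
First hit at j=2, so smallest k = 2-1 = 1.

1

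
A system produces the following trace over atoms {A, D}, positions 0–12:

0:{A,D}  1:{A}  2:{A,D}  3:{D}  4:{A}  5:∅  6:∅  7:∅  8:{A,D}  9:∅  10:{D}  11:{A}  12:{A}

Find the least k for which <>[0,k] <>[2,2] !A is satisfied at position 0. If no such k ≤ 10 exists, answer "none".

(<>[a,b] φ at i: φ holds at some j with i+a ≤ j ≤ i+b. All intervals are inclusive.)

1

Scan j = 0,1,… for <>[2,2] !A:
  j=0: fails
  j=1: holds
First hit at j=1, so smallest k = 1-0 = 1.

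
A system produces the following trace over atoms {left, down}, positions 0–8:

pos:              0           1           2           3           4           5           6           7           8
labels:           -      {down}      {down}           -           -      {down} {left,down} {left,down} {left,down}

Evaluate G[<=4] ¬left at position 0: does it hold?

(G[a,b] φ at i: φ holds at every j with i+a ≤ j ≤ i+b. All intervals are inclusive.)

Yes

Check ¬left at every j in [0,4]:
  j=0: true
  j=1: true
  j=2: true
  j=3: true
  j=4: true
All positions satisfy it → formula holds.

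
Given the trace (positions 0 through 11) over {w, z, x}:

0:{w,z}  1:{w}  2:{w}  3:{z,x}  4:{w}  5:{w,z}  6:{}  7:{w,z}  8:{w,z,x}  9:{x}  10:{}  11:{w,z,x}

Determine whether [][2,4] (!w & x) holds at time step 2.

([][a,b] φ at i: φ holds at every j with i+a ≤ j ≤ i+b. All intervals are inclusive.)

False

Check (!w & x) at every j in [4,6]:
  j=4: false
  j=5: false
  j=6: false
Fails at j=4 → formula fails.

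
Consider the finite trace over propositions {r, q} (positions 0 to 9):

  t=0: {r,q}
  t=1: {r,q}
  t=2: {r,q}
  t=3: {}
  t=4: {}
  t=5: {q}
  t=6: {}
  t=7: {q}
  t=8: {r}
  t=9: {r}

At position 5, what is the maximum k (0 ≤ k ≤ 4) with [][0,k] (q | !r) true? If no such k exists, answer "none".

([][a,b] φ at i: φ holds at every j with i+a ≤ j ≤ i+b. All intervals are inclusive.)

(q | !r) must hold from j=5 onward; find where it first fails.
  j=5: holds
  j=6: holds
  j=7: holds
  j=8: fails
Holds on [5,7], so largest k = 2.

2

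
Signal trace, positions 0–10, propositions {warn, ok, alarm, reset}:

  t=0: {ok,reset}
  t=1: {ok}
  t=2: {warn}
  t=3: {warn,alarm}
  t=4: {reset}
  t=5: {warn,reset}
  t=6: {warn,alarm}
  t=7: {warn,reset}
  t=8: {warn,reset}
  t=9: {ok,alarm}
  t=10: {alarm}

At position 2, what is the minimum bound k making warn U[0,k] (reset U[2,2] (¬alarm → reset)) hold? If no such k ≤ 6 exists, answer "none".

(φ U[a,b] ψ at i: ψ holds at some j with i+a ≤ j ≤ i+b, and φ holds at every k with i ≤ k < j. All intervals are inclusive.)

Need earliest j ≥ 2 with (reset U[2,2] (¬alarm → reset)), and warn at every k in [2,j-1].
  j=2: rhs fails.
  j=3: rhs fails.
  j=4: rhs holds; lhs holds on [2,3]. k = 2.

2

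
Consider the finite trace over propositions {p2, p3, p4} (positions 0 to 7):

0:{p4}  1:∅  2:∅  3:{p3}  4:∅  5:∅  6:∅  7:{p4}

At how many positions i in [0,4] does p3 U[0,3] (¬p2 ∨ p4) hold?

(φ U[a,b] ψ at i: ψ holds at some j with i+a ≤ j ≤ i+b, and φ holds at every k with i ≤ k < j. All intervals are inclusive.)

5

Evaluate at each i in [0,4]:
  i=0: ✓ (rhs at j=0)
  i=1: ✓ (rhs at j=1)
  i=2: ✓ (rhs at j=2)
  i=3: ✓ (rhs at j=3)
  i=4: ✓ (rhs at j=4)
Positions where it holds: {0, 1, 2, 3, 4} → 5.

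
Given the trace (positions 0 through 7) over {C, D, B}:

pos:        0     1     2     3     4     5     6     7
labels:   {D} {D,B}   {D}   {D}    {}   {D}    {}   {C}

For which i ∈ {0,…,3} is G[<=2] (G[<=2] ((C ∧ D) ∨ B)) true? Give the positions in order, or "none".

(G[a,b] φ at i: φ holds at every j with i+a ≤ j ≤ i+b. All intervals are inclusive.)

Evaluate at each i in [0,3]:
  i=0: ✗ (fails at j=0)
  i=1: ✗ (fails at j=1)
  i=2: ✗ (fails at j=2)
  i=3: ✗ (fails at j=3)

none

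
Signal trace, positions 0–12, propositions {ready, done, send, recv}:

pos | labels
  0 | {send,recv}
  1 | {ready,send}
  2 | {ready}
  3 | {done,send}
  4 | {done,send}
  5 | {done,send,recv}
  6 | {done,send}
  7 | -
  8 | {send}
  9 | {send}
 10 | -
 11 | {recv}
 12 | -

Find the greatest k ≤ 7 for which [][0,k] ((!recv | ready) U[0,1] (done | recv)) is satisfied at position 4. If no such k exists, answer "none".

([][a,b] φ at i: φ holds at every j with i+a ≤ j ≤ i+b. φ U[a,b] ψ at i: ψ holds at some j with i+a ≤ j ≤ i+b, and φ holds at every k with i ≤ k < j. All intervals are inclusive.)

((!recv | ready) U[0,1] (done | recv)) must hold from j=4 onward; find where it first fails.
  j=4: holds
  j=5: holds
  j=6: holds
  j=7: fails
Holds on [4,6], so largest k = 2.

2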